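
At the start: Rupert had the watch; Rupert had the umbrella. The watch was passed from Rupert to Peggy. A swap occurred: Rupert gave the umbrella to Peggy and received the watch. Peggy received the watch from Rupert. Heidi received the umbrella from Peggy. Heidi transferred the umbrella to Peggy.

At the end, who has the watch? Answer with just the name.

Answer: Peggy

Derivation:
Tracking all object holders:
Start: watch:Rupert, umbrella:Rupert
Event 1 (give watch: Rupert -> Peggy). State: watch:Peggy, umbrella:Rupert
Event 2 (swap umbrella<->watch: now umbrella:Peggy, watch:Rupert). State: watch:Rupert, umbrella:Peggy
Event 3 (give watch: Rupert -> Peggy). State: watch:Peggy, umbrella:Peggy
Event 4 (give umbrella: Peggy -> Heidi). State: watch:Peggy, umbrella:Heidi
Event 5 (give umbrella: Heidi -> Peggy). State: watch:Peggy, umbrella:Peggy

Final state: watch:Peggy, umbrella:Peggy
The watch is held by Peggy.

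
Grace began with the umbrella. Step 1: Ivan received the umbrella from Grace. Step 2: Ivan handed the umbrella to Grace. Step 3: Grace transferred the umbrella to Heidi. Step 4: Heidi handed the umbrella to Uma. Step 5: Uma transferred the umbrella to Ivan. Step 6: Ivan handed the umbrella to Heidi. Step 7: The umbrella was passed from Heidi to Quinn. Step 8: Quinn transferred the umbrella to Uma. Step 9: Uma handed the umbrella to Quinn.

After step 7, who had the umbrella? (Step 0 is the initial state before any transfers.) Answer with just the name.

Tracking the umbrella holder through step 7:
After step 0 (start): Grace
After step 1: Ivan
After step 2: Grace
After step 3: Heidi
After step 4: Uma
After step 5: Ivan
After step 6: Heidi
After step 7: Quinn

At step 7, the holder is Quinn.

Answer: Quinn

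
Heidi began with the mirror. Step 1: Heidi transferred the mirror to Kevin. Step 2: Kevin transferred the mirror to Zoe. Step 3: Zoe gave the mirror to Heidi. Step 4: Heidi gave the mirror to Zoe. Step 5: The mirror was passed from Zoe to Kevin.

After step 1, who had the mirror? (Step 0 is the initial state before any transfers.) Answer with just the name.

Tracking the mirror holder through step 1:
After step 0 (start): Heidi
After step 1: Kevin

At step 1, the holder is Kevin.

Answer: Kevin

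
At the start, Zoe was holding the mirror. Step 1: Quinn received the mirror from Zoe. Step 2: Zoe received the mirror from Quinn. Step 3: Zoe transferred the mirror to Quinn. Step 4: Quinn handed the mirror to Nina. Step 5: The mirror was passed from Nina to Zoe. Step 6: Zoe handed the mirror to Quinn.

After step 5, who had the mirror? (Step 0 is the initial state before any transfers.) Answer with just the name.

Tracking the mirror holder through step 5:
After step 0 (start): Zoe
After step 1: Quinn
After step 2: Zoe
After step 3: Quinn
After step 4: Nina
After step 5: Zoe

At step 5, the holder is Zoe.

Answer: Zoe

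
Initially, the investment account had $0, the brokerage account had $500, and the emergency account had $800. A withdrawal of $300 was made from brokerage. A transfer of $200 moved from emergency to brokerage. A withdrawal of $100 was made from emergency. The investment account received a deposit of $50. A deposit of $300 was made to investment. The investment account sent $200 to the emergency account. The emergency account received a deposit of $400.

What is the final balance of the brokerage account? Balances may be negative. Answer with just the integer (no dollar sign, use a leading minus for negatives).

Tracking account balances step by step:
Start: investment=0, brokerage=500, emergency=800
Event 1 (withdraw 300 from brokerage): brokerage: 500 - 300 = 200. Balances: investment=0, brokerage=200, emergency=800
Event 2 (transfer 200 emergency -> brokerage): emergency: 800 - 200 = 600, brokerage: 200 + 200 = 400. Balances: investment=0, brokerage=400, emergency=600
Event 3 (withdraw 100 from emergency): emergency: 600 - 100 = 500. Balances: investment=0, brokerage=400, emergency=500
Event 4 (deposit 50 to investment): investment: 0 + 50 = 50. Balances: investment=50, brokerage=400, emergency=500
Event 5 (deposit 300 to investment): investment: 50 + 300 = 350. Balances: investment=350, brokerage=400, emergency=500
Event 6 (transfer 200 investment -> emergency): investment: 350 - 200 = 150, emergency: 500 + 200 = 700. Balances: investment=150, brokerage=400, emergency=700
Event 7 (deposit 400 to emergency): emergency: 700 + 400 = 1100. Balances: investment=150, brokerage=400, emergency=1100

Final balance of brokerage: 400

Answer: 400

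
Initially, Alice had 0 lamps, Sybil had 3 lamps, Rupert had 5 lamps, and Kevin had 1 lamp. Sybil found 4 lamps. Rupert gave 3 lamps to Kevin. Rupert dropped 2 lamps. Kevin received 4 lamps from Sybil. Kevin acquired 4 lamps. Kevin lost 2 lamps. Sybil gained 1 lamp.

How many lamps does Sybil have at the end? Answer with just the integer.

Answer: 4

Derivation:
Tracking counts step by step:
Start: Alice=0, Sybil=3, Rupert=5, Kevin=1
Event 1 (Sybil +4): Sybil: 3 -> 7. State: Alice=0, Sybil=7, Rupert=5, Kevin=1
Event 2 (Rupert -> Kevin, 3): Rupert: 5 -> 2, Kevin: 1 -> 4. State: Alice=0, Sybil=7, Rupert=2, Kevin=4
Event 3 (Rupert -2): Rupert: 2 -> 0. State: Alice=0, Sybil=7, Rupert=0, Kevin=4
Event 4 (Sybil -> Kevin, 4): Sybil: 7 -> 3, Kevin: 4 -> 8. State: Alice=0, Sybil=3, Rupert=0, Kevin=8
Event 5 (Kevin +4): Kevin: 8 -> 12. State: Alice=0, Sybil=3, Rupert=0, Kevin=12
Event 6 (Kevin -2): Kevin: 12 -> 10. State: Alice=0, Sybil=3, Rupert=0, Kevin=10
Event 7 (Sybil +1): Sybil: 3 -> 4. State: Alice=0, Sybil=4, Rupert=0, Kevin=10

Sybil's final count: 4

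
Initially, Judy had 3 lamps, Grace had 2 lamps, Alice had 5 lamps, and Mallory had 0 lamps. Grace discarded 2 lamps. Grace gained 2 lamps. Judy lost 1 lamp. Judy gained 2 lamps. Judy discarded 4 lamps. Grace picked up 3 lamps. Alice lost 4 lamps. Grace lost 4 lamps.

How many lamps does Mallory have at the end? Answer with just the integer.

Answer: 0

Derivation:
Tracking counts step by step:
Start: Judy=3, Grace=2, Alice=5, Mallory=0
Event 1 (Grace -2): Grace: 2 -> 0. State: Judy=3, Grace=0, Alice=5, Mallory=0
Event 2 (Grace +2): Grace: 0 -> 2. State: Judy=3, Grace=2, Alice=5, Mallory=0
Event 3 (Judy -1): Judy: 3 -> 2. State: Judy=2, Grace=2, Alice=5, Mallory=0
Event 4 (Judy +2): Judy: 2 -> 4. State: Judy=4, Grace=2, Alice=5, Mallory=0
Event 5 (Judy -4): Judy: 4 -> 0. State: Judy=0, Grace=2, Alice=5, Mallory=0
Event 6 (Grace +3): Grace: 2 -> 5. State: Judy=0, Grace=5, Alice=5, Mallory=0
Event 7 (Alice -4): Alice: 5 -> 1. State: Judy=0, Grace=5, Alice=1, Mallory=0
Event 8 (Grace -4): Grace: 5 -> 1. State: Judy=0, Grace=1, Alice=1, Mallory=0

Mallory's final count: 0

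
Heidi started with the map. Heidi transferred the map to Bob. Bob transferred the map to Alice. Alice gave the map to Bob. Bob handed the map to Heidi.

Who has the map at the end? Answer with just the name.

Answer: Heidi

Derivation:
Tracking the map through each event:
Start: Heidi has the map.
After event 1: Bob has the map.
After event 2: Alice has the map.
After event 3: Bob has the map.
After event 4: Heidi has the map.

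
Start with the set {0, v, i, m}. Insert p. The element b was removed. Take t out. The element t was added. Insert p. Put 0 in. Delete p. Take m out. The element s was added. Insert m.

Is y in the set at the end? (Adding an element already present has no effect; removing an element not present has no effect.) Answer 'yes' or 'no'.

Answer: no

Derivation:
Tracking the set through each operation:
Start: {0, i, m, v}
Event 1 (add p): added. Set: {0, i, m, p, v}
Event 2 (remove b): not present, no change. Set: {0, i, m, p, v}
Event 3 (remove t): not present, no change. Set: {0, i, m, p, v}
Event 4 (add t): added. Set: {0, i, m, p, t, v}
Event 5 (add p): already present, no change. Set: {0, i, m, p, t, v}
Event 6 (add 0): already present, no change. Set: {0, i, m, p, t, v}
Event 7 (remove p): removed. Set: {0, i, m, t, v}
Event 8 (remove m): removed. Set: {0, i, t, v}
Event 9 (add s): added. Set: {0, i, s, t, v}
Event 10 (add m): added. Set: {0, i, m, s, t, v}

Final set: {0, i, m, s, t, v} (size 6)
y is NOT in the final set.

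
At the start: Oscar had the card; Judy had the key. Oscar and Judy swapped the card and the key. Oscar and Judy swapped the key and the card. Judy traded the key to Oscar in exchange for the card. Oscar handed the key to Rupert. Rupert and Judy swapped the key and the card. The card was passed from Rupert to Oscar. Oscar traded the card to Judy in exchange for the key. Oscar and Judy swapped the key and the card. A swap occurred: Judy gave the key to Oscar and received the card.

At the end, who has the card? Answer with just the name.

Tracking all object holders:
Start: card:Oscar, key:Judy
Event 1 (swap card<->key: now card:Judy, key:Oscar). State: card:Judy, key:Oscar
Event 2 (swap key<->card: now key:Judy, card:Oscar). State: card:Oscar, key:Judy
Event 3 (swap key<->card: now key:Oscar, card:Judy). State: card:Judy, key:Oscar
Event 4 (give key: Oscar -> Rupert). State: card:Judy, key:Rupert
Event 5 (swap key<->card: now key:Judy, card:Rupert). State: card:Rupert, key:Judy
Event 6 (give card: Rupert -> Oscar). State: card:Oscar, key:Judy
Event 7 (swap card<->key: now card:Judy, key:Oscar). State: card:Judy, key:Oscar
Event 8 (swap key<->card: now key:Judy, card:Oscar). State: card:Oscar, key:Judy
Event 9 (swap key<->card: now key:Oscar, card:Judy). State: card:Judy, key:Oscar

Final state: card:Judy, key:Oscar
The card is held by Judy.

Answer: Judy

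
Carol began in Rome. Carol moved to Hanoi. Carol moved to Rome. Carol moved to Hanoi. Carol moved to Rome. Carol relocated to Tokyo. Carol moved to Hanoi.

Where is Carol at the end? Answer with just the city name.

Tracking Carol's location:
Start: Carol is in Rome.
After move 1: Rome -> Hanoi. Carol is in Hanoi.
After move 2: Hanoi -> Rome. Carol is in Rome.
After move 3: Rome -> Hanoi. Carol is in Hanoi.
After move 4: Hanoi -> Rome. Carol is in Rome.
After move 5: Rome -> Tokyo. Carol is in Tokyo.
After move 6: Tokyo -> Hanoi. Carol is in Hanoi.

Answer: Hanoi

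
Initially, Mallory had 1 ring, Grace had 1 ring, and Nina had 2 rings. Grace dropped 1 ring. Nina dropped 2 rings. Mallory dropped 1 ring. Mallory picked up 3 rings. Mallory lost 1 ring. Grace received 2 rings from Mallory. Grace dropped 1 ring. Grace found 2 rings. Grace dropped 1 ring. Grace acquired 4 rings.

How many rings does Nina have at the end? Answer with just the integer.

Answer: 0

Derivation:
Tracking counts step by step:
Start: Mallory=1, Grace=1, Nina=2
Event 1 (Grace -1): Grace: 1 -> 0. State: Mallory=1, Grace=0, Nina=2
Event 2 (Nina -2): Nina: 2 -> 0. State: Mallory=1, Grace=0, Nina=0
Event 3 (Mallory -1): Mallory: 1 -> 0. State: Mallory=0, Grace=0, Nina=0
Event 4 (Mallory +3): Mallory: 0 -> 3. State: Mallory=3, Grace=0, Nina=0
Event 5 (Mallory -1): Mallory: 3 -> 2. State: Mallory=2, Grace=0, Nina=0
Event 6 (Mallory -> Grace, 2): Mallory: 2 -> 0, Grace: 0 -> 2. State: Mallory=0, Grace=2, Nina=0
Event 7 (Grace -1): Grace: 2 -> 1. State: Mallory=0, Grace=1, Nina=0
Event 8 (Grace +2): Grace: 1 -> 3. State: Mallory=0, Grace=3, Nina=0
Event 9 (Grace -1): Grace: 3 -> 2. State: Mallory=0, Grace=2, Nina=0
Event 10 (Grace +4): Grace: 2 -> 6. State: Mallory=0, Grace=6, Nina=0

Nina's final count: 0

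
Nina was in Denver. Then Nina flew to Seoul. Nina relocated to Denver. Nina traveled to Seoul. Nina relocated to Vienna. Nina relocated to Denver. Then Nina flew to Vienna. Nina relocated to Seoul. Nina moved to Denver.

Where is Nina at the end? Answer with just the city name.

Answer: Denver

Derivation:
Tracking Nina's location:
Start: Nina is in Denver.
After move 1: Denver -> Seoul. Nina is in Seoul.
After move 2: Seoul -> Denver. Nina is in Denver.
After move 3: Denver -> Seoul. Nina is in Seoul.
After move 4: Seoul -> Vienna. Nina is in Vienna.
After move 5: Vienna -> Denver. Nina is in Denver.
After move 6: Denver -> Vienna. Nina is in Vienna.
After move 7: Vienna -> Seoul. Nina is in Seoul.
After move 8: Seoul -> Denver. Nina is in Denver.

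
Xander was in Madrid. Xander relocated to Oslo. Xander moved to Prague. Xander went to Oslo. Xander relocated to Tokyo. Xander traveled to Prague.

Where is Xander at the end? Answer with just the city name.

Answer: Prague

Derivation:
Tracking Xander's location:
Start: Xander is in Madrid.
After move 1: Madrid -> Oslo. Xander is in Oslo.
After move 2: Oslo -> Prague. Xander is in Prague.
After move 3: Prague -> Oslo. Xander is in Oslo.
After move 4: Oslo -> Tokyo. Xander is in Tokyo.
After move 5: Tokyo -> Prague. Xander is in Prague.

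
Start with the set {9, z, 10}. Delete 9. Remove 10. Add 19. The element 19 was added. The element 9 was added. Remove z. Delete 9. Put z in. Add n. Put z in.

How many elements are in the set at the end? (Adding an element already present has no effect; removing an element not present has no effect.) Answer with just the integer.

Tracking the set through each operation:
Start: {10, 9, z}
Event 1 (remove 9): removed. Set: {10, z}
Event 2 (remove 10): removed. Set: {z}
Event 3 (add 19): added. Set: {19, z}
Event 4 (add 19): already present, no change. Set: {19, z}
Event 5 (add 9): added. Set: {19, 9, z}
Event 6 (remove z): removed. Set: {19, 9}
Event 7 (remove 9): removed. Set: {19}
Event 8 (add z): added. Set: {19, z}
Event 9 (add n): added. Set: {19, n, z}
Event 10 (add z): already present, no change. Set: {19, n, z}

Final set: {19, n, z} (size 3)

Answer: 3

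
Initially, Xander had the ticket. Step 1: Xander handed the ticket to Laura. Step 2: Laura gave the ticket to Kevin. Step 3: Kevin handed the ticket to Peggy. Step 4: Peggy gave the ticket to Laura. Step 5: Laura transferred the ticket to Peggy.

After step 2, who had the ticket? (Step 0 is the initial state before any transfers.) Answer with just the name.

Answer: Kevin

Derivation:
Tracking the ticket holder through step 2:
After step 0 (start): Xander
After step 1: Laura
After step 2: Kevin

At step 2, the holder is Kevin.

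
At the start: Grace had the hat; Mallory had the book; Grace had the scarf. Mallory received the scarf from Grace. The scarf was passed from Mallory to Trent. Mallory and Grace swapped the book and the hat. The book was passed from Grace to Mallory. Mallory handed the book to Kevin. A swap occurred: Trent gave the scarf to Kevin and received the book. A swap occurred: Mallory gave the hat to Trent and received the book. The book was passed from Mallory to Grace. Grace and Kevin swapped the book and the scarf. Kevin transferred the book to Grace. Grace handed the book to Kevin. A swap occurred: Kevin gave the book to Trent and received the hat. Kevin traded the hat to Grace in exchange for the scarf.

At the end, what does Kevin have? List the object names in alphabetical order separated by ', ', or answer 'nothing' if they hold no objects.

Answer: scarf

Derivation:
Tracking all object holders:
Start: hat:Grace, book:Mallory, scarf:Grace
Event 1 (give scarf: Grace -> Mallory). State: hat:Grace, book:Mallory, scarf:Mallory
Event 2 (give scarf: Mallory -> Trent). State: hat:Grace, book:Mallory, scarf:Trent
Event 3 (swap book<->hat: now book:Grace, hat:Mallory). State: hat:Mallory, book:Grace, scarf:Trent
Event 4 (give book: Grace -> Mallory). State: hat:Mallory, book:Mallory, scarf:Trent
Event 5 (give book: Mallory -> Kevin). State: hat:Mallory, book:Kevin, scarf:Trent
Event 6 (swap scarf<->book: now scarf:Kevin, book:Trent). State: hat:Mallory, book:Trent, scarf:Kevin
Event 7 (swap hat<->book: now hat:Trent, book:Mallory). State: hat:Trent, book:Mallory, scarf:Kevin
Event 8 (give book: Mallory -> Grace). State: hat:Trent, book:Grace, scarf:Kevin
Event 9 (swap book<->scarf: now book:Kevin, scarf:Grace). State: hat:Trent, book:Kevin, scarf:Grace
Event 10 (give book: Kevin -> Grace). State: hat:Trent, book:Grace, scarf:Grace
Event 11 (give book: Grace -> Kevin). State: hat:Trent, book:Kevin, scarf:Grace
Event 12 (swap book<->hat: now book:Trent, hat:Kevin). State: hat:Kevin, book:Trent, scarf:Grace
Event 13 (swap hat<->scarf: now hat:Grace, scarf:Kevin). State: hat:Grace, book:Trent, scarf:Kevin

Final state: hat:Grace, book:Trent, scarf:Kevin
Kevin holds: scarf.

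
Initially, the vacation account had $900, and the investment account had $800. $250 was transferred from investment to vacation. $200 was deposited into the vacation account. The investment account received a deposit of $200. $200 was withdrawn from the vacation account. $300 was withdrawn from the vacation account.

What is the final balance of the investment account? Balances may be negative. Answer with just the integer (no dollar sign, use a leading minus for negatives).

Tracking account balances step by step:
Start: vacation=900, investment=800
Event 1 (transfer 250 investment -> vacation): investment: 800 - 250 = 550, vacation: 900 + 250 = 1150. Balances: vacation=1150, investment=550
Event 2 (deposit 200 to vacation): vacation: 1150 + 200 = 1350. Balances: vacation=1350, investment=550
Event 3 (deposit 200 to investment): investment: 550 + 200 = 750. Balances: vacation=1350, investment=750
Event 4 (withdraw 200 from vacation): vacation: 1350 - 200 = 1150. Balances: vacation=1150, investment=750
Event 5 (withdraw 300 from vacation): vacation: 1150 - 300 = 850. Balances: vacation=850, investment=750

Final balance of investment: 750

Answer: 750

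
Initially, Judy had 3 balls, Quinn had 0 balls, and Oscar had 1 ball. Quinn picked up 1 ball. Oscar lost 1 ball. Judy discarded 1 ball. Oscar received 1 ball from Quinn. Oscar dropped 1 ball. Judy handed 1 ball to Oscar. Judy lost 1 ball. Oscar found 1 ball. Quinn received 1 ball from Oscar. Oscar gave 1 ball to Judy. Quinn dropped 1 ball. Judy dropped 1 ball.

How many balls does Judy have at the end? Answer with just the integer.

Answer: 0

Derivation:
Tracking counts step by step:
Start: Judy=3, Quinn=0, Oscar=1
Event 1 (Quinn +1): Quinn: 0 -> 1. State: Judy=3, Quinn=1, Oscar=1
Event 2 (Oscar -1): Oscar: 1 -> 0. State: Judy=3, Quinn=1, Oscar=0
Event 3 (Judy -1): Judy: 3 -> 2. State: Judy=2, Quinn=1, Oscar=0
Event 4 (Quinn -> Oscar, 1): Quinn: 1 -> 0, Oscar: 0 -> 1. State: Judy=2, Quinn=0, Oscar=1
Event 5 (Oscar -1): Oscar: 1 -> 0. State: Judy=2, Quinn=0, Oscar=0
Event 6 (Judy -> Oscar, 1): Judy: 2 -> 1, Oscar: 0 -> 1. State: Judy=1, Quinn=0, Oscar=1
Event 7 (Judy -1): Judy: 1 -> 0. State: Judy=0, Quinn=0, Oscar=1
Event 8 (Oscar +1): Oscar: 1 -> 2. State: Judy=0, Quinn=0, Oscar=2
Event 9 (Oscar -> Quinn, 1): Oscar: 2 -> 1, Quinn: 0 -> 1. State: Judy=0, Quinn=1, Oscar=1
Event 10 (Oscar -> Judy, 1): Oscar: 1 -> 0, Judy: 0 -> 1. State: Judy=1, Quinn=1, Oscar=0
Event 11 (Quinn -1): Quinn: 1 -> 0. State: Judy=1, Quinn=0, Oscar=0
Event 12 (Judy -1): Judy: 1 -> 0. State: Judy=0, Quinn=0, Oscar=0

Judy's final count: 0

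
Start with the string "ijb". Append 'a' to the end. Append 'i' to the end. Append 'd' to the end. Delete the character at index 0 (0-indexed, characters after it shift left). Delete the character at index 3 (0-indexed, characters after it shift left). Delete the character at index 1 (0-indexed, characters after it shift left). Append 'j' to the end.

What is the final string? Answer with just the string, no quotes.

Applying each edit step by step:
Start: "ijb"
Op 1 (append 'a'): "ijb" -> "ijba"
Op 2 (append 'i'): "ijba" -> "ijbai"
Op 3 (append 'd'): "ijbai" -> "ijbaid"
Op 4 (delete idx 0 = 'i'): "ijbaid" -> "jbaid"
Op 5 (delete idx 3 = 'i'): "jbaid" -> "jbad"
Op 6 (delete idx 1 = 'b'): "jbad" -> "jad"
Op 7 (append 'j'): "jad" -> "jadj"

Answer: jadj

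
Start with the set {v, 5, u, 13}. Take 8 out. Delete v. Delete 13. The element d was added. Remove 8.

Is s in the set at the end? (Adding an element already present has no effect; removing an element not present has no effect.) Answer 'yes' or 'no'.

Tracking the set through each operation:
Start: {13, 5, u, v}
Event 1 (remove 8): not present, no change. Set: {13, 5, u, v}
Event 2 (remove v): removed. Set: {13, 5, u}
Event 3 (remove 13): removed. Set: {5, u}
Event 4 (add d): added. Set: {5, d, u}
Event 5 (remove 8): not present, no change. Set: {5, d, u}

Final set: {5, d, u} (size 3)
s is NOT in the final set.

Answer: no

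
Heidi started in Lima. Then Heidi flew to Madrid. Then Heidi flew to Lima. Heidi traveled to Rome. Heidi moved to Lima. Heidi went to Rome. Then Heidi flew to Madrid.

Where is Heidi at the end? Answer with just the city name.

Tracking Heidi's location:
Start: Heidi is in Lima.
After move 1: Lima -> Madrid. Heidi is in Madrid.
After move 2: Madrid -> Lima. Heidi is in Lima.
After move 3: Lima -> Rome. Heidi is in Rome.
After move 4: Rome -> Lima. Heidi is in Lima.
After move 5: Lima -> Rome. Heidi is in Rome.
After move 6: Rome -> Madrid. Heidi is in Madrid.

Answer: Madrid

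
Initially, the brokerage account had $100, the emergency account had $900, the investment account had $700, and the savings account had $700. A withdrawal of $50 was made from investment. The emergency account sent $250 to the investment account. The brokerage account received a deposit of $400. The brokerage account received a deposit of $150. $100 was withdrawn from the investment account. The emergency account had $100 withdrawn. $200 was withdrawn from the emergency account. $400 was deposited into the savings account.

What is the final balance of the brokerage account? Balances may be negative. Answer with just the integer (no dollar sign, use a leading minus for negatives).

Answer: 650

Derivation:
Tracking account balances step by step:
Start: brokerage=100, emergency=900, investment=700, savings=700
Event 1 (withdraw 50 from investment): investment: 700 - 50 = 650. Balances: brokerage=100, emergency=900, investment=650, savings=700
Event 2 (transfer 250 emergency -> investment): emergency: 900 - 250 = 650, investment: 650 + 250 = 900. Balances: brokerage=100, emergency=650, investment=900, savings=700
Event 3 (deposit 400 to brokerage): brokerage: 100 + 400 = 500. Balances: brokerage=500, emergency=650, investment=900, savings=700
Event 4 (deposit 150 to brokerage): brokerage: 500 + 150 = 650. Balances: brokerage=650, emergency=650, investment=900, savings=700
Event 5 (withdraw 100 from investment): investment: 900 - 100 = 800. Balances: brokerage=650, emergency=650, investment=800, savings=700
Event 6 (withdraw 100 from emergency): emergency: 650 - 100 = 550. Balances: brokerage=650, emergency=550, investment=800, savings=700
Event 7 (withdraw 200 from emergency): emergency: 550 - 200 = 350. Balances: brokerage=650, emergency=350, investment=800, savings=700
Event 8 (deposit 400 to savings): savings: 700 + 400 = 1100. Balances: brokerage=650, emergency=350, investment=800, savings=1100

Final balance of brokerage: 650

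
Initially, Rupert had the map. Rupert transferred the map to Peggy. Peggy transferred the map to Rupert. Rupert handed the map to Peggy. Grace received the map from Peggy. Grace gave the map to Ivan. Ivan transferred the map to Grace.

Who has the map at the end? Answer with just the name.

Answer: Grace

Derivation:
Tracking the map through each event:
Start: Rupert has the map.
After event 1: Peggy has the map.
After event 2: Rupert has the map.
After event 3: Peggy has the map.
After event 4: Grace has the map.
After event 5: Ivan has the map.
After event 6: Grace has the map.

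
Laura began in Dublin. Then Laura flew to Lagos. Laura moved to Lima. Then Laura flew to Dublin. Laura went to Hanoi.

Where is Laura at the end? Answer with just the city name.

Answer: Hanoi

Derivation:
Tracking Laura's location:
Start: Laura is in Dublin.
After move 1: Dublin -> Lagos. Laura is in Lagos.
After move 2: Lagos -> Lima. Laura is in Lima.
After move 3: Lima -> Dublin. Laura is in Dublin.
After move 4: Dublin -> Hanoi. Laura is in Hanoi.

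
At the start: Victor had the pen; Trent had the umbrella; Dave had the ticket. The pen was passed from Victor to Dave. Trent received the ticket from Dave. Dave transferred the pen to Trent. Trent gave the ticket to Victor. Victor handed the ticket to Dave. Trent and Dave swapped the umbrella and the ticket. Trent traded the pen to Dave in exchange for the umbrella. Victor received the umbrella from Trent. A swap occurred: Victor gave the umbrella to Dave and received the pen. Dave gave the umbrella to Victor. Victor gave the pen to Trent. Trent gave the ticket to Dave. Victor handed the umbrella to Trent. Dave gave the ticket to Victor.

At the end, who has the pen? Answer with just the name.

Tracking all object holders:
Start: pen:Victor, umbrella:Trent, ticket:Dave
Event 1 (give pen: Victor -> Dave). State: pen:Dave, umbrella:Trent, ticket:Dave
Event 2 (give ticket: Dave -> Trent). State: pen:Dave, umbrella:Trent, ticket:Trent
Event 3 (give pen: Dave -> Trent). State: pen:Trent, umbrella:Trent, ticket:Trent
Event 4 (give ticket: Trent -> Victor). State: pen:Trent, umbrella:Trent, ticket:Victor
Event 5 (give ticket: Victor -> Dave). State: pen:Trent, umbrella:Trent, ticket:Dave
Event 6 (swap umbrella<->ticket: now umbrella:Dave, ticket:Trent). State: pen:Trent, umbrella:Dave, ticket:Trent
Event 7 (swap pen<->umbrella: now pen:Dave, umbrella:Trent). State: pen:Dave, umbrella:Trent, ticket:Trent
Event 8 (give umbrella: Trent -> Victor). State: pen:Dave, umbrella:Victor, ticket:Trent
Event 9 (swap umbrella<->pen: now umbrella:Dave, pen:Victor). State: pen:Victor, umbrella:Dave, ticket:Trent
Event 10 (give umbrella: Dave -> Victor). State: pen:Victor, umbrella:Victor, ticket:Trent
Event 11 (give pen: Victor -> Trent). State: pen:Trent, umbrella:Victor, ticket:Trent
Event 12 (give ticket: Trent -> Dave). State: pen:Trent, umbrella:Victor, ticket:Dave
Event 13 (give umbrella: Victor -> Trent). State: pen:Trent, umbrella:Trent, ticket:Dave
Event 14 (give ticket: Dave -> Victor). State: pen:Trent, umbrella:Trent, ticket:Victor

Final state: pen:Trent, umbrella:Trent, ticket:Victor
The pen is held by Trent.

Answer: Trent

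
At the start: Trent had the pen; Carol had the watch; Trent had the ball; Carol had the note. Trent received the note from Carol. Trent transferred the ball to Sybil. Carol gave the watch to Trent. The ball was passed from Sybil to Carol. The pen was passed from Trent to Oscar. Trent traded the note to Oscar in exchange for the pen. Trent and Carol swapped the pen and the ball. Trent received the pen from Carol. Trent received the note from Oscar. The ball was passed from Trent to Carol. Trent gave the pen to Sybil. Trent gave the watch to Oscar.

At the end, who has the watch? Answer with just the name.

Answer: Oscar

Derivation:
Tracking all object holders:
Start: pen:Trent, watch:Carol, ball:Trent, note:Carol
Event 1 (give note: Carol -> Trent). State: pen:Trent, watch:Carol, ball:Trent, note:Trent
Event 2 (give ball: Trent -> Sybil). State: pen:Trent, watch:Carol, ball:Sybil, note:Trent
Event 3 (give watch: Carol -> Trent). State: pen:Trent, watch:Trent, ball:Sybil, note:Trent
Event 4 (give ball: Sybil -> Carol). State: pen:Trent, watch:Trent, ball:Carol, note:Trent
Event 5 (give pen: Trent -> Oscar). State: pen:Oscar, watch:Trent, ball:Carol, note:Trent
Event 6 (swap note<->pen: now note:Oscar, pen:Trent). State: pen:Trent, watch:Trent, ball:Carol, note:Oscar
Event 7 (swap pen<->ball: now pen:Carol, ball:Trent). State: pen:Carol, watch:Trent, ball:Trent, note:Oscar
Event 8 (give pen: Carol -> Trent). State: pen:Trent, watch:Trent, ball:Trent, note:Oscar
Event 9 (give note: Oscar -> Trent). State: pen:Trent, watch:Trent, ball:Trent, note:Trent
Event 10 (give ball: Trent -> Carol). State: pen:Trent, watch:Trent, ball:Carol, note:Trent
Event 11 (give pen: Trent -> Sybil). State: pen:Sybil, watch:Trent, ball:Carol, note:Trent
Event 12 (give watch: Trent -> Oscar). State: pen:Sybil, watch:Oscar, ball:Carol, note:Trent

Final state: pen:Sybil, watch:Oscar, ball:Carol, note:Trent
The watch is held by Oscar.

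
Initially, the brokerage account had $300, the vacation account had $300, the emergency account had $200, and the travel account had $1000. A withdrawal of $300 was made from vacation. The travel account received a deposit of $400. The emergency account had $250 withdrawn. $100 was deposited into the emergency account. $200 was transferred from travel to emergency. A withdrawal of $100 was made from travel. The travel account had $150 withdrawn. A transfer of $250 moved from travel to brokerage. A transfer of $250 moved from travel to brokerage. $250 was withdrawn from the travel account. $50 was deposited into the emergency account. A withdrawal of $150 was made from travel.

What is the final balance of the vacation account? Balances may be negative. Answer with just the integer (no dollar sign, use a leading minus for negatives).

Tracking account balances step by step:
Start: brokerage=300, vacation=300, emergency=200, travel=1000
Event 1 (withdraw 300 from vacation): vacation: 300 - 300 = 0. Balances: brokerage=300, vacation=0, emergency=200, travel=1000
Event 2 (deposit 400 to travel): travel: 1000 + 400 = 1400. Balances: brokerage=300, vacation=0, emergency=200, travel=1400
Event 3 (withdraw 250 from emergency): emergency: 200 - 250 = -50. Balances: brokerage=300, vacation=0, emergency=-50, travel=1400
Event 4 (deposit 100 to emergency): emergency: -50 + 100 = 50. Balances: brokerage=300, vacation=0, emergency=50, travel=1400
Event 5 (transfer 200 travel -> emergency): travel: 1400 - 200 = 1200, emergency: 50 + 200 = 250. Balances: brokerage=300, vacation=0, emergency=250, travel=1200
Event 6 (withdraw 100 from travel): travel: 1200 - 100 = 1100. Balances: brokerage=300, vacation=0, emergency=250, travel=1100
Event 7 (withdraw 150 from travel): travel: 1100 - 150 = 950. Balances: brokerage=300, vacation=0, emergency=250, travel=950
Event 8 (transfer 250 travel -> brokerage): travel: 950 - 250 = 700, brokerage: 300 + 250 = 550. Balances: brokerage=550, vacation=0, emergency=250, travel=700
Event 9 (transfer 250 travel -> brokerage): travel: 700 - 250 = 450, brokerage: 550 + 250 = 800. Balances: brokerage=800, vacation=0, emergency=250, travel=450
Event 10 (withdraw 250 from travel): travel: 450 - 250 = 200. Balances: brokerage=800, vacation=0, emergency=250, travel=200
Event 11 (deposit 50 to emergency): emergency: 250 + 50 = 300. Balances: brokerage=800, vacation=0, emergency=300, travel=200
Event 12 (withdraw 150 from travel): travel: 200 - 150 = 50. Balances: brokerage=800, vacation=0, emergency=300, travel=50

Final balance of vacation: 0

Answer: 0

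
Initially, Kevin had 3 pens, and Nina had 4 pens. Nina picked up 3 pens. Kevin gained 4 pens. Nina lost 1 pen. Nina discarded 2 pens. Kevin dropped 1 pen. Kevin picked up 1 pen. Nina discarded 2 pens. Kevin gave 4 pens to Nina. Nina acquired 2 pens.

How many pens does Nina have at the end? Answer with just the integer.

Answer: 8

Derivation:
Tracking counts step by step:
Start: Kevin=3, Nina=4
Event 1 (Nina +3): Nina: 4 -> 7. State: Kevin=3, Nina=7
Event 2 (Kevin +4): Kevin: 3 -> 7. State: Kevin=7, Nina=7
Event 3 (Nina -1): Nina: 7 -> 6. State: Kevin=7, Nina=6
Event 4 (Nina -2): Nina: 6 -> 4. State: Kevin=7, Nina=4
Event 5 (Kevin -1): Kevin: 7 -> 6. State: Kevin=6, Nina=4
Event 6 (Kevin +1): Kevin: 6 -> 7. State: Kevin=7, Nina=4
Event 7 (Nina -2): Nina: 4 -> 2. State: Kevin=7, Nina=2
Event 8 (Kevin -> Nina, 4): Kevin: 7 -> 3, Nina: 2 -> 6. State: Kevin=3, Nina=6
Event 9 (Nina +2): Nina: 6 -> 8. State: Kevin=3, Nina=8

Nina's final count: 8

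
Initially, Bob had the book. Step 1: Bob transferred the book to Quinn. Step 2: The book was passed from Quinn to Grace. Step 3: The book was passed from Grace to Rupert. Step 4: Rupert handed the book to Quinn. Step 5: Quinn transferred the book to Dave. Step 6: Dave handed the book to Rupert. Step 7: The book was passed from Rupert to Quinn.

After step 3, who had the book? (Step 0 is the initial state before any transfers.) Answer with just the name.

Tracking the book holder through step 3:
After step 0 (start): Bob
After step 1: Quinn
After step 2: Grace
After step 3: Rupert

At step 3, the holder is Rupert.

Answer: Rupert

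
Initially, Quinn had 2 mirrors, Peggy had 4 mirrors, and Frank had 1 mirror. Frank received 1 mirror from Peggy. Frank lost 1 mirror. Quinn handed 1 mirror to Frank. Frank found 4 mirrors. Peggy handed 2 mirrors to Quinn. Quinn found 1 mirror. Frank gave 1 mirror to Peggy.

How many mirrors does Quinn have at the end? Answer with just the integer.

Tracking counts step by step:
Start: Quinn=2, Peggy=4, Frank=1
Event 1 (Peggy -> Frank, 1): Peggy: 4 -> 3, Frank: 1 -> 2. State: Quinn=2, Peggy=3, Frank=2
Event 2 (Frank -1): Frank: 2 -> 1. State: Quinn=2, Peggy=3, Frank=1
Event 3 (Quinn -> Frank, 1): Quinn: 2 -> 1, Frank: 1 -> 2. State: Quinn=1, Peggy=3, Frank=2
Event 4 (Frank +4): Frank: 2 -> 6. State: Quinn=1, Peggy=3, Frank=6
Event 5 (Peggy -> Quinn, 2): Peggy: 3 -> 1, Quinn: 1 -> 3. State: Quinn=3, Peggy=1, Frank=6
Event 6 (Quinn +1): Quinn: 3 -> 4. State: Quinn=4, Peggy=1, Frank=6
Event 7 (Frank -> Peggy, 1): Frank: 6 -> 5, Peggy: 1 -> 2. State: Quinn=4, Peggy=2, Frank=5

Quinn's final count: 4

Answer: 4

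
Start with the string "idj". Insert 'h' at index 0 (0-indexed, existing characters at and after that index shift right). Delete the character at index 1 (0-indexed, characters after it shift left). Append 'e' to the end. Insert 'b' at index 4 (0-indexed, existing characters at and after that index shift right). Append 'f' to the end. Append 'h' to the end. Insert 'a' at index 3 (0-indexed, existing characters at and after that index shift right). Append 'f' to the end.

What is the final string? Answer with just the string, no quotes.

Answer: hdjaebfhf

Derivation:
Applying each edit step by step:
Start: "idj"
Op 1 (insert 'h' at idx 0): "idj" -> "hidj"
Op 2 (delete idx 1 = 'i'): "hidj" -> "hdj"
Op 3 (append 'e'): "hdj" -> "hdje"
Op 4 (insert 'b' at idx 4): "hdje" -> "hdjeb"
Op 5 (append 'f'): "hdjeb" -> "hdjebf"
Op 6 (append 'h'): "hdjebf" -> "hdjebfh"
Op 7 (insert 'a' at idx 3): "hdjebfh" -> "hdjaebfh"
Op 8 (append 'f'): "hdjaebfh" -> "hdjaebfhf"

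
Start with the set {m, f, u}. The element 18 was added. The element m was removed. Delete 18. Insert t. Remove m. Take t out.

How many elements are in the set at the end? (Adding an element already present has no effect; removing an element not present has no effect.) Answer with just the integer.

Answer: 2

Derivation:
Tracking the set through each operation:
Start: {f, m, u}
Event 1 (add 18): added. Set: {18, f, m, u}
Event 2 (remove m): removed. Set: {18, f, u}
Event 3 (remove 18): removed. Set: {f, u}
Event 4 (add t): added. Set: {f, t, u}
Event 5 (remove m): not present, no change. Set: {f, t, u}
Event 6 (remove t): removed. Set: {f, u}

Final set: {f, u} (size 2)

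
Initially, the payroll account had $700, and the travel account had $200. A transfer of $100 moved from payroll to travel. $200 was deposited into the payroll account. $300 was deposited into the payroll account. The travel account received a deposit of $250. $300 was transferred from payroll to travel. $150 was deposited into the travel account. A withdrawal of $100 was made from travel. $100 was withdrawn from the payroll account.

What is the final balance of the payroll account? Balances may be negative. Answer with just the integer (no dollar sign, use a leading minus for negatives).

Answer: 700

Derivation:
Tracking account balances step by step:
Start: payroll=700, travel=200
Event 1 (transfer 100 payroll -> travel): payroll: 700 - 100 = 600, travel: 200 + 100 = 300. Balances: payroll=600, travel=300
Event 2 (deposit 200 to payroll): payroll: 600 + 200 = 800. Balances: payroll=800, travel=300
Event 3 (deposit 300 to payroll): payroll: 800 + 300 = 1100. Balances: payroll=1100, travel=300
Event 4 (deposit 250 to travel): travel: 300 + 250 = 550. Balances: payroll=1100, travel=550
Event 5 (transfer 300 payroll -> travel): payroll: 1100 - 300 = 800, travel: 550 + 300 = 850. Balances: payroll=800, travel=850
Event 6 (deposit 150 to travel): travel: 850 + 150 = 1000. Balances: payroll=800, travel=1000
Event 7 (withdraw 100 from travel): travel: 1000 - 100 = 900. Balances: payroll=800, travel=900
Event 8 (withdraw 100 from payroll): payroll: 800 - 100 = 700. Balances: payroll=700, travel=900

Final balance of payroll: 700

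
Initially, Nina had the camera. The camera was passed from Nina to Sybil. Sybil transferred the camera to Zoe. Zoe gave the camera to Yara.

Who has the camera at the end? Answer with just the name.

Tracking the camera through each event:
Start: Nina has the camera.
After event 1: Sybil has the camera.
After event 2: Zoe has the camera.
After event 3: Yara has the camera.

Answer: Yara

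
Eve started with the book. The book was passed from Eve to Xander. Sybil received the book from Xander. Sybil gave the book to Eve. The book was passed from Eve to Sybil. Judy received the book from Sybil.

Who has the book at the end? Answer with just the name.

Tracking the book through each event:
Start: Eve has the book.
After event 1: Xander has the book.
After event 2: Sybil has the book.
After event 3: Eve has the book.
After event 4: Sybil has the book.
After event 5: Judy has the book.

Answer: Judy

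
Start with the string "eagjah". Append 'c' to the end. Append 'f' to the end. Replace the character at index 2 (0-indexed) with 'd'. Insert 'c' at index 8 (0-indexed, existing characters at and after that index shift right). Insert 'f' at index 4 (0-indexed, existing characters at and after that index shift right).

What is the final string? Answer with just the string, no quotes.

Answer: eadjfahcfc

Derivation:
Applying each edit step by step:
Start: "eagjah"
Op 1 (append 'c'): "eagjah" -> "eagjahc"
Op 2 (append 'f'): "eagjahc" -> "eagjahcf"
Op 3 (replace idx 2: 'g' -> 'd'): "eagjahcf" -> "eadjahcf"
Op 4 (insert 'c' at idx 8): "eadjahcf" -> "eadjahcfc"
Op 5 (insert 'f' at idx 4): "eadjahcfc" -> "eadjfahcfc"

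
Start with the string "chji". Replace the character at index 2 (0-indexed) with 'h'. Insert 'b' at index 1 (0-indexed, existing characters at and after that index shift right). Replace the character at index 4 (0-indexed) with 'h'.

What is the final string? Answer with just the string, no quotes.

Applying each edit step by step:
Start: "chji"
Op 1 (replace idx 2: 'j' -> 'h'): "chji" -> "chhi"
Op 2 (insert 'b' at idx 1): "chhi" -> "cbhhi"
Op 3 (replace idx 4: 'i' -> 'h'): "cbhhi" -> "cbhhh"

Answer: cbhhh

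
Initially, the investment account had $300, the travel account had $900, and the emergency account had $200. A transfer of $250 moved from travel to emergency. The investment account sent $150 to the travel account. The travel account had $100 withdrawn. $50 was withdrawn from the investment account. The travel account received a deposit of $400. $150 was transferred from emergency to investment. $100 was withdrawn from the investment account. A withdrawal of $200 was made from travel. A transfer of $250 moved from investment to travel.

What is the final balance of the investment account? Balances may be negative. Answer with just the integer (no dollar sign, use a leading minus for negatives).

Tracking account balances step by step:
Start: investment=300, travel=900, emergency=200
Event 1 (transfer 250 travel -> emergency): travel: 900 - 250 = 650, emergency: 200 + 250 = 450. Balances: investment=300, travel=650, emergency=450
Event 2 (transfer 150 investment -> travel): investment: 300 - 150 = 150, travel: 650 + 150 = 800. Balances: investment=150, travel=800, emergency=450
Event 3 (withdraw 100 from travel): travel: 800 - 100 = 700. Balances: investment=150, travel=700, emergency=450
Event 4 (withdraw 50 from investment): investment: 150 - 50 = 100. Balances: investment=100, travel=700, emergency=450
Event 5 (deposit 400 to travel): travel: 700 + 400 = 1100. Balances: investment=100, travel=1100, emergency=450
Event 6 (transfer 150 emergency -> investment): emergency: 450 - 150 = 300, investment: 100 + 150 = 250. Balances: investment=250, travel=1100, emergency=300
Event 7 (withdraw 100 from investment): investment: 250 - 100 = 150. Balances: investment=150, travel=1100, emergency=300
Event 8 (withdraw 200 from travel): travel: 1100 - 200 = 900. Balances: investment=150, travel=900, emergency=300
Event 9 (transfer 250 investment -> travel): investment: 150 - 250 = -100, travel: 900 + 250 = 1150. Balances: investment=-100, travel=1150, emergency=300

Final balance of investment: -100

Answer: -100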